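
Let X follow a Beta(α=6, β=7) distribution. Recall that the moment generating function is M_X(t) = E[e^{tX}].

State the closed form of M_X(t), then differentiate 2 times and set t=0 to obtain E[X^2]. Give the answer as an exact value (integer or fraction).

M_X(t) = ₁F₁(6; 13; t)
M^(2)(t) = 3*₁F₁(8; 15; t)/13

E[X^2] = M^(2)(0) = 3/13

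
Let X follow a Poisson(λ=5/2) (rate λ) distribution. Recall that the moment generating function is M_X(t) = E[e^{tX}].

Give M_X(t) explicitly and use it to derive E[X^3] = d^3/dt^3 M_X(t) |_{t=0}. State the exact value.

M_X(t) = e^(5*e^(t)/2 - 5/2)
M^(3)(t) = (125*e^(3*t)*e^(5*e^(t)/2) + 150*e^(2*t)*e^(5*e^(t)/2) + 20*e^(t)*e^(5*e^(t)/2))*e^(-5/2)/8

E[X^3] = M^(3)(0) = 295/8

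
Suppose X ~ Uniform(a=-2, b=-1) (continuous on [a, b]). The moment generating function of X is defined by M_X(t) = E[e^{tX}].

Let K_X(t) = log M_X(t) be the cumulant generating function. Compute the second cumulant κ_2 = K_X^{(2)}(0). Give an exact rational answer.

M_X(t) = (e^(-t) - e^(-2*t))/t
K_X(t) = log M_X(t) = -log(t) + log(e^(-t) - e^(-2*t))
D^2[K](t) = (-t^2*e^(t) + e^(2*t) - 2*e^(t) + 1)/(t^2*e^(2*t) - 2*t^2*e^(t) + t^2)

κ_2 = D^2[K](0) = 1/12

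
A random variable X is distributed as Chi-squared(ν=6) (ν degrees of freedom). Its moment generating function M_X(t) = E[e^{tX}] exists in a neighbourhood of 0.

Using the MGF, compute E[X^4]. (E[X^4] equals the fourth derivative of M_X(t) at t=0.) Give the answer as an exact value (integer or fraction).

E[X^4] = d^4M/dt^4 |_{t=0} = 5760

M_X(t) = (1 - 2*t)^(-3)
dM/dt = 6/(16*t^4 - 32*t^3 + 24*t^2 - 8*t + 1)
d^2M/dt^2 = -48/(32*t^5 - 80*t^4 + 80*t^3 - 40*t^2 + 10*t - 1)
d^3M/dt^3 = 480/(64*t^6 - 192*t^5 + 240*t^4 - 160*t^3 + 60*t^2 - 12*t + 1)
d^4M/dt^4 = -5760/(128*t^7 - 448*t^6 + 672*t^5 - 560*t^4 + 280*t^3 - 84*t^2 + 14*t - 1)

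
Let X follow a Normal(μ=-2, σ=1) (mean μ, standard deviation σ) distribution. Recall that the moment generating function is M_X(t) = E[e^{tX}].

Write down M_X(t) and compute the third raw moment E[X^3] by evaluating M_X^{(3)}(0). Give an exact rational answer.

E[X^3] = M′′′(0) = -14

M_X(t) = e^(t^2/2 - 2*t)
M′(t) = t*e^(-2*t)*e^(t^2/2) - 2*e^(-2*t)*e^(t^2/2)
M′′(t) = (t^2*e^(t^2/2) - 4*t*e^(t^2/2) + 5*e^(t^2/2))*e^(-2*t)
M′′′(t) = (t^3*e^(t^2/2) - 6*t^2*e^(t^2/2) + 15*t*e^(t^2/2) - 14*e^(t^2/2))*e^(-2*t)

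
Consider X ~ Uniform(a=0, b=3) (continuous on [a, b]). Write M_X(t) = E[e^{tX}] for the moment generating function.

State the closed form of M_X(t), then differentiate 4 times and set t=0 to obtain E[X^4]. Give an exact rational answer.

M_X(t) = (e^(3*t) - 1)/(3*t)
D^4[M](t) = (27*t^4*e^(3*t) - 36*t^3*e^(3*t) + 36*t^2*e^(3*t) - 24*t*e^(3*t) + 8*e^(3*t) - 8)/t^5

E[X^4] = D^4[M](0) = 81/5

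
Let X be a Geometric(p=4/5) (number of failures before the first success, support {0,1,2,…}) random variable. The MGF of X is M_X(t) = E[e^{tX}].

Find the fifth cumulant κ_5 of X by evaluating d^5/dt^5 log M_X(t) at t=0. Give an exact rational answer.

M_X(t) = 4/(5*(1 - e^(t)/5))
K_X(t) = log M_X(t) = -log(1 - e^(t)/5) - log(5) + 2*log(2)
K^(5)(t) = (-5*e^(4*t) - 275*e^(3*t) - 1375*e^(2*t) - 625*e^(t))/(e^(5*t) - 25*e^(4*t) + 250*e^(3*t) - 1250*e^(2*t) + 3125*e^(t) - 3125)

κ_5 = K^(5)(0) = 285/128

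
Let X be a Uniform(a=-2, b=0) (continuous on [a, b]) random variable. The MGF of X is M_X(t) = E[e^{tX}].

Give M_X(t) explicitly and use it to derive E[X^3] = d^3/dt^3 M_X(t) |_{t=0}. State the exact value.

M_X(t) = (1 - e^(-2*t))/(2*t)
dM/dt = (2*t - e^(2*t) + 1)*e^(-2*t)/(2*t^2)
d^2M/dt^2 = (-2*t^2 - 2*t + e^(2*t) - 1)*e^(-2*t)/t^3
d^3M/dt^3 = (4*t^3 + 6*t^2 + 6*t - 3*e^(2*t) + 3)*e^(-2*t)/t^4

E[X^3] = d^3M/dt^3 |_{t=0} = -2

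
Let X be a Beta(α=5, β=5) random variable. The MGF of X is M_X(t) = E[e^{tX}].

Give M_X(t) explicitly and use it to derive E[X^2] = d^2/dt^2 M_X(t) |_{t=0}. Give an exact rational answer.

M_X(t) = ₁F₁(5; 10; t)
M^(2)(t) = 3*₁F₁(7; 12; t)/11

E[X^2] = M^(2)(0) = 3/11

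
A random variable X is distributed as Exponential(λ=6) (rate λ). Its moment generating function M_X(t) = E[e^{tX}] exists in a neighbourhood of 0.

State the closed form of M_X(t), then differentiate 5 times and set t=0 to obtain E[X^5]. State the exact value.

E[X^5] = D^5[M](0) = 5/324

M_X(t) = 6/(6 - t)
D^5[M](t) = 720/(t^6 - 36*t^5 + 540*t^4 - 4320*t^3 + 19440*t^2 - 46656*t + 46656)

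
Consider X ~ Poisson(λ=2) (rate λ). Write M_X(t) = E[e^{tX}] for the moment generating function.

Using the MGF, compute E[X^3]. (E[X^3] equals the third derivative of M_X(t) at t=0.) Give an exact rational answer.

M_X(t) = e^(2*e^(t) - 2)
M^(3)(t) = (8*e^(3*t)*e^(2*e^(t)) + 12*e^(2*t)*e^(2*e^(t)) + 2*e^(t)*e^(2*e^(t)))*e^(-2)

E[X^3] = M^(3)(0) = 22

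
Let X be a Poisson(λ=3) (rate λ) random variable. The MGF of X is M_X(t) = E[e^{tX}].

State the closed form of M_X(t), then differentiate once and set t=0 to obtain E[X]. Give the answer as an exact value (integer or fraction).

M_X(t) = e^(3*e^(t) - 3)
D[M](t) = 3*e^(-3)*e^(t)*e^(3*e^(t))

E[X] = D[M](0) = 3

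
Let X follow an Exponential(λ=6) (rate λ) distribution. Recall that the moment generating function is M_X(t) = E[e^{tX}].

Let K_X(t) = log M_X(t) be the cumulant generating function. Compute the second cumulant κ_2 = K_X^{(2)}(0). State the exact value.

κ_2 = K^(2)(0) = 1/36

M_X(t) = 6/(6 - t)
K_X(t) = log M_X(t) = -log(6 - t) + log(6)
K^(2)(t) = 1/(t^2 - 12*t + 36)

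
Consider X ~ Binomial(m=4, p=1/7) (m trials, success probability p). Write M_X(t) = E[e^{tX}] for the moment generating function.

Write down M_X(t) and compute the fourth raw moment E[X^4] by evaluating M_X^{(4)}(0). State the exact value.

E[X^4] = d^4M/dt^4 |_{t=0} = 6520/2401

M_X(t) = (e^(t)/7 + 6/7)^4
dM/dt = 4*e^(4*t)/2401 + 72*e^(3*t)/2401 + 432*e^(2*t)/2401 + 864*e^(t)/2401
d^2M/dt^2 = 16*e^(4*t)/2401 + 216*e^(3*t)/2401 + 864*e^(2*t)/2401 + 864*e^(t)/2401
d^3M/dt^3 = 64*e^(4*t)/2401 + 648*e^(3*t)/2401 + 1728*e^(2*t)/2401 + 864*e^(t)/2401
d^4M/dt^4 = 256*e^(4*t)/2401 + 1944*e^(3*t)/2401 + 3456*e^(2*t)/2401 + 864*e^(t)/2401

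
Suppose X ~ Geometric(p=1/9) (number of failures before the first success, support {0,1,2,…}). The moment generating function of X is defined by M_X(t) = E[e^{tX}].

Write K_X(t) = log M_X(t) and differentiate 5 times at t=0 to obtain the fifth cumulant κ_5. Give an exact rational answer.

M_X(t) = 1/(9*(1 - 8*e^(t)/9))
K_X(t) = log M_X(t) = -log(1 - 8*e^(t)/9) - 2*log(3)
K^(5)(t) = (-36864*e^(4*t) - 456192*e^(3*t) - 513216*e^(2*t) - 52488*e^(t))/(32768*e^(5*t) - 184320*e^(4*t) + 414720*e^(3*t) - 466560*e^(2*t) + 262440*e^(t) - 59049)

κ_5 = K^(5)(0) = 1058760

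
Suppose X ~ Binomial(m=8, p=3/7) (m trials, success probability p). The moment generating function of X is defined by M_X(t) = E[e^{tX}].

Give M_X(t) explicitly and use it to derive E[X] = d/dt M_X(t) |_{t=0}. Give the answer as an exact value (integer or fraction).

M_X(t) = (3*e^(t)/7 + 4/7)^8

E[X] = M′(0) = 24/7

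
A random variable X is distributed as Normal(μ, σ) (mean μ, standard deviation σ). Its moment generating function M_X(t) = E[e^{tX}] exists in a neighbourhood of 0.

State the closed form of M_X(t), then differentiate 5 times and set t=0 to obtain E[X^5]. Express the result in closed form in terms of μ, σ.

E[X^5] = d^5M/dt^5 |_{t=0} = μ*(μ^4 + 10*μ^2*σ^2 + 15*σ^4)

M_X(t) = e^(μ*t + σ^2*t^2/2)
dM/dt = μ*e^(μ*t)*e^(σ^2*t^2/2) + σ^2*t*e^(μ*t)*e^(σ^2*t^2/2)
d^2M/dt^2 = μ^2*e^(μ*t)*e^(σ^2*t^2/2) + 2*μ*σ^2*t*e^(μ*t)*e^(σ^2*t^2/2) + σ^4*t^2*e^(μ*t)*e^(σ^2*t^2/2) + σ^2*e^(μ*t)*e^(σ^2*t^2/2)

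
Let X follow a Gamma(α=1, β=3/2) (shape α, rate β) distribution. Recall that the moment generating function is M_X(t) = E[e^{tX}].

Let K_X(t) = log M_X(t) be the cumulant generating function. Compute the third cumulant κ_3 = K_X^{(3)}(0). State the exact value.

M_X(t) = 3/(2*(3/2 - t))
K_X(t) = log M_X(t) = -log(3/2 - t) - log(2) + log(3)
K′(t) = -2/(2*t - 3)
K′′(t) = 4/(4*t^2 - 12*t + 9)
K′′′(t) = -16/(8*t^3 - 36*t^2 + 54*t - 27)

κ_3 = K′′′(0) = 16/27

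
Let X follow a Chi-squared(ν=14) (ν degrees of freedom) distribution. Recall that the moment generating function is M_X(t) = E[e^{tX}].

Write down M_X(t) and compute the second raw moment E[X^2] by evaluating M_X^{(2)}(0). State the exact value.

M_X(t) = (1 - 2*t)^(-7)
D^2[M](t) = -224/(512*t^9 - 2304*t^8 + 4608*t^7 - 5376*t^6 + 4032*t^5 - 2016*t^4 + 672*t^3 - 144*t^2 + 18*t - 1)

E[X^2] = D^2[M](0) = 224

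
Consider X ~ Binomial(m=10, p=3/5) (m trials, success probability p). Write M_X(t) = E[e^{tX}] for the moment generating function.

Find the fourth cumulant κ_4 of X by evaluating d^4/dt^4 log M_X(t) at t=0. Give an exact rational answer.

κ_4 = D^4[K](0) = -132/125

M_X(t) = (3*e^(t)/5 + 2/5)^10
K_X(t) = log M_X(t) = 10*log(3*e^(t)/5 + 2/5)
D^4[K](t) = (540*e^(3*t) - 1440*e^(2*t) + 240*e^(t))/(81*e^(4*t) + 216*e^(3*t) + 216*e^(2*t) + 96*e^(t) + 16)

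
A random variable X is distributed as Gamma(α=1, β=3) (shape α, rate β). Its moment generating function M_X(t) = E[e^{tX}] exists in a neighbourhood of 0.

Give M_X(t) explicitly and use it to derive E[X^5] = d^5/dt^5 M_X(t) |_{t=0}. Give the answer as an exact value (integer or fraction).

M_X(t) = 3/(3 - t)
M′(t) = 3/(t^2 - 6*t + 9)
M′′(t) = -6/(t^3 - 9*t^2 + 27*t - 27)
M′′′(t) = 18/(t^4 - 12*t^3 + 54*t^2 - 108*t + 81)
M′′′′(t) = -72/(t^5 - 15*t^4 + 90*t^3 - 270*t^2 + 405*t - 243)
M′′′′′(t) = 360/(t^6 - 18*t^5 + 135*t^4 - 540*t^3 + 1215*t^2 - 1458*t + 729)

E[X^5] = M′′′′′(0) = 40/81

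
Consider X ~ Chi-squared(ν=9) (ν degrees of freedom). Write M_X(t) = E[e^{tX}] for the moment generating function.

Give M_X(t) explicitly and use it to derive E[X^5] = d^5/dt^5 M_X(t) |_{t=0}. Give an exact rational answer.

M_X(t) = (1 - 2*t)^(-9/2)

E[X^5] = M^(5)(0) = 328185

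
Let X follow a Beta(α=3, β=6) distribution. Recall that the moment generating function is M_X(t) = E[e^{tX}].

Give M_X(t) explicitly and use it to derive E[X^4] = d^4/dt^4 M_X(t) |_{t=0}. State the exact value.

E[X^4] = M^(4)(0) = 1/33

M_X(t) = ₁F₁(3; 9; t)
M^(4)(t) = ₁F₁(7; 13; t)/33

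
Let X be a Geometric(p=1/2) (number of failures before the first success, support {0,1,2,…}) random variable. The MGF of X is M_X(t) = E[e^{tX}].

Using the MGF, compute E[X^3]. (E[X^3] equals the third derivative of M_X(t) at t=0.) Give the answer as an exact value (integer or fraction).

E[X^3] = M^(3)(0) = 13

M_X(t) = 1/(2*(1 - e^(t)/2))
M^(3)(t) = (e^(3*t) + 8*e^(2*t) + 4*e^(t))/(e^(4*t) - 8*e^(3*t) + 24*e^(2*t) - 32*e^(t) + 16)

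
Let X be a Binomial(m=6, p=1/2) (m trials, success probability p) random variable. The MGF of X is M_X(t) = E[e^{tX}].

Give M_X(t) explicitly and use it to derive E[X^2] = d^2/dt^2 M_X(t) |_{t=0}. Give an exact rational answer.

M_X(t) = (e^(t)/2 + 1/2)^6
dM/dt = 3*e^(6*t)/32 + 15*e^(5*t)/32 + 15*e^(4*t)/16 + 15*e^(3*t)/16 + 15*e^(2*t)/32 + 3*e^(t)/32
d^2M/dt^2 = 9*e^(6*t)/16 + 75*e^(5*t)/32 + 15*e^(4*t)/4 + 45*e^(3*t)/16 + 15*e^(2*t)/16 + 3*e^(t)/32

E[X^2] = d^2M/dt^2 |_{t=0} = 21/2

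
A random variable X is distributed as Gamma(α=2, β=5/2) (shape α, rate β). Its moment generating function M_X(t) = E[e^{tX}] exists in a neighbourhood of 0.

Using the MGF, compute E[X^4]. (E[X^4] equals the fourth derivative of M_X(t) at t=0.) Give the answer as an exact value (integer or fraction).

M_X(t) = 25/(4*(5/2 - t)^2)
D^4[M](t) = 48000/(64*t^6 - 960*t^5 + 6000*t^4 - 20000*t^3 + 37500*t^2 - 37500*t + 15625)

E[X^4] = D^4[M](0) = 384/125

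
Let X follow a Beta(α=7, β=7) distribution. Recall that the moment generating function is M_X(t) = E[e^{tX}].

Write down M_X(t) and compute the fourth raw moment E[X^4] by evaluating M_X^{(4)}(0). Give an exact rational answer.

M_X(t) = ₁F₁(7; 14; t)
M^(4)(t) = 3*₁F₁(11; 18; t)/34

E[X^4] = M^(4)(0) = 3/34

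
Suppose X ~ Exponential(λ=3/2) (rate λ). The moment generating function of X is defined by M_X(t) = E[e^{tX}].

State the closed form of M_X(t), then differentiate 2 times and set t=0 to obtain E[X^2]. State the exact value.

M_X(t) = 3/(2*(3/2 - t))
M′(t) = 6/(4*t^2 - 12*t + 9)
M′′(t) = -24/(8*t^3 - 36*t^2 + 54*t - 27)

E[X^2] = M′′(0) = 8/9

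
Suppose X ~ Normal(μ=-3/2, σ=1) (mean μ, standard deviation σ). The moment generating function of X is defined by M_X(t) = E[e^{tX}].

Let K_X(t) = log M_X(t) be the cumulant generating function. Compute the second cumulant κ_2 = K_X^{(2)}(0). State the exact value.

M_X(t) = e^(t^2/2 - 3*t/2)
K_X(t) = log M_X(t) = t^2/2 - 3*t/2
dK/dt = t - 3/2
d^2K/dt^2 = 1

κ_2 = d^2K/dt^2 |_{t=0} = 1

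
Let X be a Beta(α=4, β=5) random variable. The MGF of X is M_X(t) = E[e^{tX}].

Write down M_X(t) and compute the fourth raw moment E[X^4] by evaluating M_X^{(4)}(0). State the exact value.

E[X^4] = d^4M/dt^4 |_{t=0} = 7/99

M_X(t) = ₁F₁(4; 9; t)
dM/dt = 4*₁F₁(5; 10; t)/9
d^2M/dt^2 = 2*₁F₁(6; 11; t)/9
d^3M/dt^3 = 4*₁F₁(7; 12; t)/33
d^4M/dt^4 = 7*₁F₁(8; 13; t)/99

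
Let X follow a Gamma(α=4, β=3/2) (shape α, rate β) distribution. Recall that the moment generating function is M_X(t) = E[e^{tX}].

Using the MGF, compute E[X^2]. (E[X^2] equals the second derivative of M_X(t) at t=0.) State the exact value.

M_X(t) = 81/(16*(3/2 - t)^4)
M^(2)(t) = 6480/(64*t^6 - 576*t^5 + 2160*t^4 - 4320*t^3 + 4860*t^2 - 2916*t + 729)

E[X^2] = M^(2)(0) = 80/9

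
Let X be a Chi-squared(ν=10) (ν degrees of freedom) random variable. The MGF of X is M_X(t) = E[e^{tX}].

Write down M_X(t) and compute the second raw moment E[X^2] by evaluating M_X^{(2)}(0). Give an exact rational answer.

E[X^2] = M^(2)(0) = 120

M_X(t) = (1 - 2*t)^(-5)
M^(2)(t) = -120/(128*t^7 - 448*t^6 + 672*t^5 - 560*t^4 + 280*t^3 - 84*t^2 + 14*t - 1)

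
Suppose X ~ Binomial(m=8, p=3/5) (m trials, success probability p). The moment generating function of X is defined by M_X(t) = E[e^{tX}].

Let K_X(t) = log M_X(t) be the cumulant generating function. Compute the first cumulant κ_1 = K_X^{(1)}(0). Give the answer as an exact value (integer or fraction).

M_X(t) = (3*e^(t)/5 + 2/5)^8
K_X(t) = log M_X(t) = 8*log(3*e^(t)/5 + 2/5)
K^(1)(t) = 24*e^(t)/(3*e^(t) + 2)

κ_1 = K^(1)(0) = 24/5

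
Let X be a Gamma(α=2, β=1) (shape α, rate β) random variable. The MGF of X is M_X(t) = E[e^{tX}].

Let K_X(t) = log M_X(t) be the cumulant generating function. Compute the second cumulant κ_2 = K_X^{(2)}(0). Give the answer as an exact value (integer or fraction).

κ_2 = d^2K/dt^2 |_{t=0} = 2

M_X(t) = (1 - t)^(-2)
K_X(t) = log M_X(t) = -2*log(1 - t)
dK/dt = -2/(t - 1)
d^2K/dt^2 = 2/(t^2 - 2*t + 1)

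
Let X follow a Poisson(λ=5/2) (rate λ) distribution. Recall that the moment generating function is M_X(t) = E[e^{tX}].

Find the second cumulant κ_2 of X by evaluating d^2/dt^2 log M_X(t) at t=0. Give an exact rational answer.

κ_2 = D^2[K](0) = 5/2

M_X(t) = e^(5*e^(t)/2 - 5/2)
K_X(t) = log M_X(t) = 5*e^(t)/2 - 5/2
D^2[K](t) = 5*e^(t)/2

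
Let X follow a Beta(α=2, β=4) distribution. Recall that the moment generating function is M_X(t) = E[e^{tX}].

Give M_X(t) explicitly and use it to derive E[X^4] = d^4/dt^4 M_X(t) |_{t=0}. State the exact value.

M_X(t) = ₁F₁(2; 6; t)
dM/dt = ₁F₁(3; 7; t)/3
d^2M/dt^2 = ₁F₁(4; 8; t)/7
d^3M/dt^3 = ₁F₁(5; 9; t)/14
d^4M/dt^4 = 5*₁F₁(6; 10; t)/126

E[X^4] = d^4M/dt^4 |_{t=0} = 5/126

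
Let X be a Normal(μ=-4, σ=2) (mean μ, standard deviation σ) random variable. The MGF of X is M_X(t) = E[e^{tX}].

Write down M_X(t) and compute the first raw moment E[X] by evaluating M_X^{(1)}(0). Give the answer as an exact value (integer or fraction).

E[X] = dM/dt |_{t=0} = -4

M_X(t) = e^(2*t^2 - 4*t)
dM/dt = 4*t*e^(-4*t)*e^(2*t^2) - 4*e^(-4*t)*e^(2*t^2)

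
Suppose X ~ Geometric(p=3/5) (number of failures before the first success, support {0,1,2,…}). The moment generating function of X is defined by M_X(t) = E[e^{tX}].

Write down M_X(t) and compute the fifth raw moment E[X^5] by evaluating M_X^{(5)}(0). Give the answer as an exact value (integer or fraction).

M_X(t) = 3/(5*(1 - 2*e^(t)/5))

E[X^5] = D^5[M](0) = 9854/81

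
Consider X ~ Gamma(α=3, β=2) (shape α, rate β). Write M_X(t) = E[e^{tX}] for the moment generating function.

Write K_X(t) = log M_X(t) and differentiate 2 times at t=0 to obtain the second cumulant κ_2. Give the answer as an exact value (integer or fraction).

M_X(t) = 8/(2 - t)^3
K_X(t) = log M_X(t) = -3*log(2 - t) + 3*log(2)
D^2[K](t) = 3/(t^2 - 4*t + 4)

κ_2 = D^2[K](0) = 3/4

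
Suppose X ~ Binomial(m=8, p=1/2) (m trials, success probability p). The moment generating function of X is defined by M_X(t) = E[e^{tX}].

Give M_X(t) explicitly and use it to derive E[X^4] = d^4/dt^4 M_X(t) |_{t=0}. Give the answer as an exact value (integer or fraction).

E[X^4] = d^4M/dt^4 |_{t=0} = 459

M_X(t) = (e^(t)/2 + 1/2)^8
dM/dt = e^(8*t)/32 + 7*e^(7*t)/32 + 21*e^(6*t)/32 + 35*e^(5*t)/32 + 35*e^(4*t)/32 + 21*e^(3*t)/32 + 7*e^(2*t)/32 + e^(t)/32
d^2M/dt^2 = e^(8*t)/4 + 49*e^(7*t)/32 + 63*e^(6*t)/16 + 175*e^(5*t)/32 + 35*e^(4*t)/8 + 63*e^(3*t)/32 + 7*e^(2*t)/16 + e^(t)/32
d^3M/dt^3 = 2*e^(8*t) + 343*e^(7*t)/32 + 189*e^(6*t)/8 + 875*e^(5*t)/32 + 35*e^(4*t)/2 + 189*e^(3*t)/32 + 7*e^(2*t)/8 + e^(t)/32
d^4M/dt^4 = 16*e^(8*t) + 2401*e^(7*t)/32 + 567*e^(6*t)/4 + 4375*e^(5*t)/32 + 70*e^(4*t) + 567*e^(3*t)/32 + 7*e^(2*t)/4 + e^(t)/32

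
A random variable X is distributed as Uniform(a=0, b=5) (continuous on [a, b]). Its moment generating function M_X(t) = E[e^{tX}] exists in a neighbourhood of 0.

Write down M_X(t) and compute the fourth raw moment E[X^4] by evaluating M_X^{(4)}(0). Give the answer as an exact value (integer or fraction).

M_X(t) = (e^(5*t) - 1)/(5*t)
M′(t) = (5*t*e^(5*t) - e^(5*t) + 1)/(5*t^2)
M′′(t) = (25*t^2*e^(5*t) - 10*t*e^(5*t) + 2*e^(5*t) - 2)/(5*t^3)
M′′′(t) = (125*t^3*e^(5*t) - 75*t^2*e^(5*t) + 30*t*e^(5*t) - 6*e^(5*t) + 6)/(5*t^4)
M′′′′(t) = (625*t^4*e^(5*t) - 500*t^3*e^(5*t) + 300*t^2*e^(5*t) - 120*t*e^(5*t) + 24*e^(5*t) - 24)/(5*t^5)

E[X^4] = M′′′′(0) = 125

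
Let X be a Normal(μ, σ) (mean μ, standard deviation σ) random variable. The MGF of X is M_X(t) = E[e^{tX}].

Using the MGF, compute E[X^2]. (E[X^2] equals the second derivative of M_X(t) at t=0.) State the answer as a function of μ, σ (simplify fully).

E[X^2] = d^2M/dt^2 |_{t=0} = μ^2 + σ^2

M_X(t) = e^(μ*t + σ^2*t^2/2)
dM/dt = μ*e^(μ*t)*e^(σ^2*t^2/2) + σ^2*t*e^(μ*t)*e^(σ^2*t^2/2)
d^2M/dt^2 = μ^2*e^(μ*t)*e^(σ^2*t^2/2) + 2*μ*σ^2*t*e^(μ*t)*e^(σ^2*t^2/2) + σ^4*t^2*e^(μ*t)*e^(σ^2*t^2/2) + σ^2*e^(μ*t)*e^(σ^2*t^2/2)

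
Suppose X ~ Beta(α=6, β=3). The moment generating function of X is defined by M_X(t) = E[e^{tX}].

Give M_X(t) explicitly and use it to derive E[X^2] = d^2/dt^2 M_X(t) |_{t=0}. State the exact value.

E[X^2] = d^2M/dt^2 |_{t=0} = 7/15

M_X(t) = ₁F₁(6; 9; t)
dM/dt = 2*₁F₁(7; 10; t)/3
d^2M/dt^2 = 7*₁F₁(8; 11; t)/15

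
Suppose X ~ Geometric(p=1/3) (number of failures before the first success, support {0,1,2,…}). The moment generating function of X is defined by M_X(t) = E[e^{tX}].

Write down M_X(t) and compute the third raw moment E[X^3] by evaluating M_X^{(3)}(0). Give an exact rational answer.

E[X^3] = M′′′(0) = 74

M_X(t) = 1/(3*(1 - 2*e^(t)/3))
M′(t) = 2*e^(t)/(4*e^(2*t) - 12*e^(t) + 9)
M′′(t) = (-4*e^(2*t) - 6*e^(t))/(8*e^(3*t) - 36*e^(2*t) + 54*e^(t) - 27)
M′′′(t) = (8*e^(3*t) + 48*e^(2*t) + 18*e^(t))/(16*e^(4*t) - 96*e^(3*t) + 216*e^(2*t) - 216*e^(t) + 81)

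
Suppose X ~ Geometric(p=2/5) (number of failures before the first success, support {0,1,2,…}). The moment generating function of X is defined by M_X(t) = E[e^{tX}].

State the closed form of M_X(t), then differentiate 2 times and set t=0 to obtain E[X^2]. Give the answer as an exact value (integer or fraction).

M_X(t) = 2/(5*(1 - 3*e^(t)/5))
D^2[M](t) = (-18*e^(2*t) - 30*e^(t))/(27*e^(3*t) - 135*e^(2*t) + 225*e^(t) - 125)

E[X^2] = D^2[M](0) = 6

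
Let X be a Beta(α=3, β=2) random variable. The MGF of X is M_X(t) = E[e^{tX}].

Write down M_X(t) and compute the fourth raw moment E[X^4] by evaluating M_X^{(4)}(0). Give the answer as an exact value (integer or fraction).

E[X^4] = D^4[M](0) = 3/14

M_X(t) = ₁F₁(3; 5; t)
D^4[M](t) = 3*₁F₁(7; 9; t)/14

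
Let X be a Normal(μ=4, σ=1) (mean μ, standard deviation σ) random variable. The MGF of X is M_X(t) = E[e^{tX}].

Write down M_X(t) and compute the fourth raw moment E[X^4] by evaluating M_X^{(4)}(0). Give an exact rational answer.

E[X^4] = M′′′′(0) = 355

M_X(t) = e^(t^2/2 + 4*t)
M′(t) = t*e^(4*t)*e^(t^2/2) + 4*e^(4*t)*e^(t^2/2)
M′′(t) = t^2*e^(4*t)*e^(t^2/2) + 8*t*e^(4*t)*e^(t^2/2) + 17*e^(4*t)*e^(t^2/2)
M′′′(t) = t^3*e^(4*t)*e^(t^2/2) + 12*t^2*e^(4*t)*e^(t^2/2) + 51*t*e^(4*t)*e^(t^2/2) + 76*e^(4*t)*e^(t^2/2)
M′′′′(t) = t^4*e^(4*t)*e^(t^2/2) + 16*t^3*e^(4*t)*e^(t^2/2) + 102*t^2*e^(4*t)*e^(t^2/2) + 304*t*e^(4*t)*e^(t^2/2) + 355*e^(4*t)*e^(t^2/2)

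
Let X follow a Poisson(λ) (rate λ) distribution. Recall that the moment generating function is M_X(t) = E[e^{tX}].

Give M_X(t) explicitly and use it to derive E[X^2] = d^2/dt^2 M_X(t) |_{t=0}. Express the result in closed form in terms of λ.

E[X^2] = M′′(0) = λ*(λ + 1)

M_X(t) = e^(λ*(e^(t) - 1))
M′(t) = λ*e^(-λ)*e^(t)*e^(λ*e^(t))
M′′(t) = (λ^2*e^(2*t)*e^(λ*e^(t)) + λ*e^(t)*e^(λ*e^(t)))*e^(-λ)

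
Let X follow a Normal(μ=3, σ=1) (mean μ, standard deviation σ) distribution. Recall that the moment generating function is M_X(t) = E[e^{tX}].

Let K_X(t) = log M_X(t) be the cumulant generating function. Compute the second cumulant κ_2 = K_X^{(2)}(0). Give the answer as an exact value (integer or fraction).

M_X(t) = e^(t^2/2 + 3*t)
K_X(t) = log M_X(t) = t^2/2 + 3*t
D^2[K](t) = 1

κ_2 = D^2[K](0) = 1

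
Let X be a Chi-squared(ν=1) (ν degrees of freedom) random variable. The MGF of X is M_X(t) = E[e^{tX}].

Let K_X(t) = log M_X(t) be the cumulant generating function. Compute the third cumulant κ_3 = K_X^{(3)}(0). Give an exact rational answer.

κ_3 = K^(3)(0) = 8

M_X(t) = 1/√(1 - 2*t)
K_X(t) = log M_X(t) = -log(1 - 2*t)/2
K^(3)(t) = -8/(8*t^3 - 12*t^2 + 6*t - 1)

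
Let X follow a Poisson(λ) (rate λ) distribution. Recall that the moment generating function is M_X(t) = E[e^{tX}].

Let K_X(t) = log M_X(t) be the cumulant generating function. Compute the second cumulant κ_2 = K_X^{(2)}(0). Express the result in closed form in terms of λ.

M_X(t) = e^(λ*(e^(t) - 1))
K_X(t) = log M_X(t) = λ*(e^(t) - 1)
K^(2)(t) = λ*e^(t)

κ_2 = K^(2)(0) = λ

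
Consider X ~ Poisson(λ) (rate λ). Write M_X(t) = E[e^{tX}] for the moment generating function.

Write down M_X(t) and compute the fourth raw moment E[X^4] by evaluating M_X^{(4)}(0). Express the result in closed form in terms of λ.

M_X(t) = e^(λ*(e^(t) - 1))
dM/dt = λ*e^(-λ)*e^(t)*e^(λ*e^(t))
d^2M/dt^2 = (λ^2*e^(2*t)*e^(λ*e^(t)) + λ*e^(t)*e^(λ*e^(t)))*e^(-λ)
d^3M/dt^3 = (λ^3*e^(3*t)*e^(λ*e^(t)) + 3*λ^2*e^(2*t)*e^(λ*e^(t)) + λ*e^(t)*e^(λ*e^(t)))*e^(-λ)
d^4M/dt^4 = (λ^4*e^(4*t)*e^(λ*e^(t)) + 6*λ^3*e^(3*t)*e^(λ*e^(t)) + 7*λ^2*e^(2*t)*e^(λ*e^(t)) + λ*e^(t)*e^(λ*e^(t)))*e^(-λ)

E[X^4] = d^4M/dt^4 |_{t=0} = λ*(λ^3 + 6*λ^2 + 7*λ + 1)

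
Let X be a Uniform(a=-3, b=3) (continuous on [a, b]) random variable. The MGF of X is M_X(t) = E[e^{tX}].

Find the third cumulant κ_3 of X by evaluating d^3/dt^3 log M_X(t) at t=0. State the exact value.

κ_3 = K^(3)(0) = 0

M_X(t) = (e^(3*t) - e^(-3*t))/(6*t)
K_X(t) = log M_X(t) = -log(t) + log(e^(3*t) - e^(-3*t)) - log(6)
K^(3)(t) = (216*t^3*e^(12*t) + 216*t^3*e^(6*t) - 2*e^(18*t) + 6*e^(12*t) - 6*e^(6*t) + 2)/(t^3*e^(18*t) - 3*t^3*e^(12*t) + 3*t^3*e^(6*t) - t^3)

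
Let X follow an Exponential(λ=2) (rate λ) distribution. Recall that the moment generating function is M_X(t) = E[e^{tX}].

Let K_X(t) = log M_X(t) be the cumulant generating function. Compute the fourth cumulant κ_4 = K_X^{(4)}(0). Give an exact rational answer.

M_X(t) = 2/(2 - t)
K_X(t) = log M_X(t) = -log(2 - t) + log(2)
K′(t) = -1/(t - 2)
K′′(t) = 1/(t^2 - 4*t + 4)
K′′′(t) = -2/(t^3 - 6*t^2 + 12*t - 8)
K′′′′(t) = 6/(t^4 - 8*t^3 + 24*t^2 - 32*t + 16)

κ_4 = K′′′′(0) = 3/8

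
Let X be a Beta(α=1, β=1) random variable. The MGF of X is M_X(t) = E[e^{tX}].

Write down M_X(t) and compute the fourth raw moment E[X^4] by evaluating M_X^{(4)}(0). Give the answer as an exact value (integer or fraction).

E[X^4] = d^4M/dt^4 |_{t=0} = 1/5

M_X(t) = ₁F₁(1; 2; t)
dM/dt = ₁F₁(2; 3; t)/2
d^2M/dt^2 = ₁F₁(3; 4; t)/3
d^3M/dt^3 = ₁F₁(4; 5; t)/4
d^4M/dt^4 = ₁F₁(5; 6; t)/5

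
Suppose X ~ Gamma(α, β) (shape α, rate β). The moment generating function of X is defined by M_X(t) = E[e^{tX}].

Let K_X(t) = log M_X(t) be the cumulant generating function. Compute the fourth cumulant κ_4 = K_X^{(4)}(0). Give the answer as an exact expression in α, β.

M_X(t) = (β/(β - t))^α
K_X(t) = log M_X(t) = α*(log(β) - log(β - t))
K′(t) = -α/(-β + t)
K′′(t) = α/(β^2 - 2*β*t + t^2)
K′′′(t) = -2*α/(-β^3 + 3*β^2*t - 3*β*t^2 + t^3)
K′′′′(t) = 6*α/(β^4 - 4*β^3*t + 6*β^2*t^2 - 4*β*t^3 + t^4)

κ_4 = K′′′′(0) = 6*α/β^4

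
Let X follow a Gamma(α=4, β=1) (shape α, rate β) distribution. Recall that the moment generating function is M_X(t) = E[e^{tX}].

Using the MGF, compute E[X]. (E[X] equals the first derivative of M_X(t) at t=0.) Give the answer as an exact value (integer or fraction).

M_X(t) = (1 - t)^(-4)
D[M](t) = -4/(t^5 - 5*t^4 + 10*t^3 - 10*t^2 + 5*t - 1)

E[X] = D[M](0) = 4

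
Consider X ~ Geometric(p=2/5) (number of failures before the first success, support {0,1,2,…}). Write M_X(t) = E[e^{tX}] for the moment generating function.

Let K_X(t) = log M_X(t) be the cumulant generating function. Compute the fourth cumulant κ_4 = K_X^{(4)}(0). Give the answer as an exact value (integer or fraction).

M_X(t) = 2/(5*(1 - 3*e^(t)/5))
K_X(t) = log M_X(t) = -log(1 - 3*e^(t)/5) - log(5) + log(2)
dK/dt = -3*e^(t)/(3*e^(t) - 5)
d^2K/dt^2 = 15*e^(t)/(9*e^(2*t) - 30*e^(t) + 25)
d^3K/dt^3 = (-45*e^(2*t) - 75*e^(t))/(27*e^(3*t) - 135*e^(2*t) + 225*e^(t) - 125)
d^4K/dt^4 = (135*e^(3*t) + 900*e^(2*t) + 375*e^(t))/(81*e^(4*t) - 540*e^(3*t) + 1350*e^(2*t) - 1500*e^(t) + 625)

κ_4 = d^4K/dt^4 |_{t=0} = 705/8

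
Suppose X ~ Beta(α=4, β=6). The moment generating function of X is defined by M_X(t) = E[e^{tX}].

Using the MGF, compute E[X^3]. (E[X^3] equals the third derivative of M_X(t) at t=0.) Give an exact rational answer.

E[X^3] = M′′′(0) = 1/11

M_X(t) = ₁F₁(4; 10; t)
M′(t) = 2*₁F₁(5; 11; t)/5
M′′(t) = 2*₁F₁(6; 12; t)/11
M′′′(t) = ₁F₁(7; 13; t)/11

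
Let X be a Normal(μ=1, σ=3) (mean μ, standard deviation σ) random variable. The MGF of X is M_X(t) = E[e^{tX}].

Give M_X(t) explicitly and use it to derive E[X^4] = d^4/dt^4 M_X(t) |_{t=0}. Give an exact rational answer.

E[X^4] = d^4M/dt^4 |_{t=0} = 298

M_X(t) = e^(9*t^2/2 + t)
dM/dt = 9*t*e^(t)*e^(9*t^2/2) + e^(t)*e^(9*t^2/2)
d^2M/dt^2 = 81*t^2*e^(t)*e^(9*t^2/2) + 18*t*e^(t)*e^(9*t^2/2) + 10*e^(t)*e^(9*t^2/2)
d^3M/dt^3 = 729*t^3*e^(t)*e^(9*t^2/2) + 243*t^2*e^(t)*e^(9*t^2/2) + 270*t*e^(t)*e^(9*t^2/2) + 28*e^(t)*e^(9*t^2/2)
d^4M/dt^4 = 6561*t^4*e^(t)*e^(9*t^2/2) + 2916*t^3*e^(t)*e^(9*t^2/2) + 4860*t^2*e^(t)*e^(9*t^2/2) + 1008*t*e^(t)*e^(9*t^2/2) + 298*e^(t)*e^(9*t^2/2)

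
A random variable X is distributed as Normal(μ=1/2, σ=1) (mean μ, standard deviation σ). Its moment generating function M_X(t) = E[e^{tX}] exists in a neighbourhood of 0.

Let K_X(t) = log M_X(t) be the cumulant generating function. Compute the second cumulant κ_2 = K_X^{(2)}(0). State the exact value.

κ_2 = d^2K/dt^2 |_{t=0} = 1

M_X(t) = e^(t^2/2 + t/2)
K_X(t) = log M_X(t) = t^2/2 + t/2
dK/dt = t + 1/2
d^2K/dt^2 = 1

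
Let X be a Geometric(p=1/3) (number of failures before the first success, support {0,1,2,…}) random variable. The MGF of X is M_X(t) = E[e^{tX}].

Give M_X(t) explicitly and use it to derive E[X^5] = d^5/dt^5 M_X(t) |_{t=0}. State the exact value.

E[X^5] = M^(5)(0) = 9002

M_X(t) = 1/(3*(1 - 2*e^(t)/3))
M^(5)(t) = (32*e^(5*t) + 1248*e^(4*t) + 4752*e^(3*t) + 2808*e^(2*t) + 162*e^(t))/(64*e^(6*t) - 576*e^(5*t) + 2160*e^(4*t) - 4320*e^(3*t) + 4860*e^(2*t) - 2916*e^(t) + 729)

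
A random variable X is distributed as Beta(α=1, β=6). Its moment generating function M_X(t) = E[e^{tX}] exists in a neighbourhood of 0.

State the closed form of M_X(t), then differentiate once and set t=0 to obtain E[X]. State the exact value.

E[X] = dM/dt |_{t=0} = 1/7

M_X(t) = ₁F₁(1; 7; t)
dM/dt = ₁F₁(2; 8; t)/7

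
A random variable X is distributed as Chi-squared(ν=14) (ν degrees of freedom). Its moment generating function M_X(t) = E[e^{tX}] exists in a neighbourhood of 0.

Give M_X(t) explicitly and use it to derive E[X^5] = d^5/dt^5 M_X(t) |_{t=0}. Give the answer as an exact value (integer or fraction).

M_X(t) = (1 - 2*t)^(-7)
D^5[M](t) = 1774080/(4096*t^12 - 24576*t^11 + 67584*t^10 - 112640*t^9 + 126720*t^8 - 101376*t^7 + 59136*t^6 - 25344*t^5 + 7920*t^4 - 1760*t^3 + 264*t^2 - 24*t + 1)

E[X^5] = D^5[M](0) = 1774080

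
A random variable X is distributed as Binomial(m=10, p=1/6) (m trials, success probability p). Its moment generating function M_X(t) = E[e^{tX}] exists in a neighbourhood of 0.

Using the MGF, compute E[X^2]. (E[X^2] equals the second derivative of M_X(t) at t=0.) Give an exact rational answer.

E[X^2] = M′′(0) = 25/6

M_X(t) = (e^(t)/6 + 5/6)^10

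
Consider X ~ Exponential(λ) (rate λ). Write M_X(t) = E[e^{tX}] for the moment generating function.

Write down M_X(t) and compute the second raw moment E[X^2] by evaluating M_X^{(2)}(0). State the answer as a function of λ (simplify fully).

M_X(t) = λ/(λ - t)
dM/dt = λ/(λ^2 - 2*λ*t + t^2)
d^2M/dt^2 = -2*λ/(-λ^3 + 3*λ^2*t - 3*λ*t^2 + t^3)

E[X^2] = d^2M/dt^2 |_{t=0} = 2/λ^2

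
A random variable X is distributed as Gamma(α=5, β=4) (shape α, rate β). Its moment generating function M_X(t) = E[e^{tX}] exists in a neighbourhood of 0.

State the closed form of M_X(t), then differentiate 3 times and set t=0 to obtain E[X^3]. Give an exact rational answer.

M_X(t) = 1024/(4 - t)^5
M^(3)(t) = 215040/(t^8 - 32*t^7 + 448*t^6 - 3584*t^5 + 17920*t^4 - 57344*t^3 + 114688*t^2 - 131072*t + 65536)

E[X^3] = M^(3)(0) = 105/32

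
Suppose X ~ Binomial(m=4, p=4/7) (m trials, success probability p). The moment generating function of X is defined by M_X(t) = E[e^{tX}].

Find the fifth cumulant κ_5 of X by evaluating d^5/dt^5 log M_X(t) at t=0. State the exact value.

M_X(t) = (4*e^(t)/7 + 3/7)^4
K_X(t) = log M_X(t) = 4*log(4*e^(t)/7 + 3/7)
K^(5)(t) = (-3072*e^(4*t) + 25344*e^(3*t) - 19008*e^(2*t) + 1296*e^(t))/(1024*e^(5*t) + 3840*e^(4*t) + 5760*e^(3*t) + 4320*e^(2*t) + 1620*e^(t) + 243)

κ_5 = K^(5)(0) = 4560/16807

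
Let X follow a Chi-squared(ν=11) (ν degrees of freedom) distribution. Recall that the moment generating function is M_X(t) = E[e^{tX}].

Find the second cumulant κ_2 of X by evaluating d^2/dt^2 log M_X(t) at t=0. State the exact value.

κ_2 = K^(2)(0) = 22

M_X(t) = (1 - 2*t)^(-11/2)
K_X(t) = log M_X(t) = -11*log(1 - 2*t)/2
K^(2)(t) = 22/(4*t^2 - 4*t + 1)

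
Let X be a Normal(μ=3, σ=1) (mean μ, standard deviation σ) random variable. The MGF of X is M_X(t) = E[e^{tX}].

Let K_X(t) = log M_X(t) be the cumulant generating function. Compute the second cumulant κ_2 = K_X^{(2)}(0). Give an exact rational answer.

κ_2 = D^2[K](0) = 1

M_X(t) = e^(t^2/2 + 3*t)
K_X(t) = log M_X(t) = t^2/2 + 3*t
D^2[K](t) = 1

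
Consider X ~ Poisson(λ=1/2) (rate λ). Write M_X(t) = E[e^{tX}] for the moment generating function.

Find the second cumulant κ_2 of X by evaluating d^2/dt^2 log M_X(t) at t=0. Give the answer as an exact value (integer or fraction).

κ_2 = K′′(0) = 1/2

M_X(t) = e^(e^(t)/2 - 1/2)
K_X(t) = log M_X(t) = e^(t)/2 - 1/2
K′(t) = e^(t)/2
K′′(t) = e^(t)/2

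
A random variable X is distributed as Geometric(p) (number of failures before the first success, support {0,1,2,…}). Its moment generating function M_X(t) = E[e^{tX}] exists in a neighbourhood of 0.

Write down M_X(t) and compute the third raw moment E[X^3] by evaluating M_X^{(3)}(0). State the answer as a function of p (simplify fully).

E[X^3] = M^(3)(0) = -1 + 7/p - 12/p^2 + 6/p^3

M_X(t) = p/(-(1 - p)*e^(t) + 1)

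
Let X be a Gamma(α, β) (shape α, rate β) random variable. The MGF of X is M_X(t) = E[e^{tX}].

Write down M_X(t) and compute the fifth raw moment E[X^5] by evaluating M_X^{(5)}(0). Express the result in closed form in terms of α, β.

E[X^5] = M′′′′′(0) = α*(α^4 + 10*α^3 + 35*α^2 + 50*α + 24)/β^5

M_X(t) = (β/(β - t))^α
M′(t) = -α*β^α*(1/(β - t))^α/(-β + t)
M′′(t) = (α^2*β^α*(1/(β - t))^α + α*β^α*(1/(β - t))^α)/(β^2 - 2*β*t + t^2)
M′′′(t) = (-α^3*β^α*(1/(β - t))^α - 3*α^2*β^α*(1/(β - t))^α - 2*α*β^α*(1/(β - t))^α)/(-β^3 + 3*β^2*t - 3*β*t^2 + t^3)
M′′′′(t) = (α^4*β^α*(1/(β - t))^α + 6*α^3*β^α*(1/(β - t))^α + 11*α^2*β^α*(1/(β - t))^α + 6*α*β^α*(1/(β - t))^α)/(β^4 - 4*β^3*t + 6*β^2*t^2 - 4*β*t^3 + t^4)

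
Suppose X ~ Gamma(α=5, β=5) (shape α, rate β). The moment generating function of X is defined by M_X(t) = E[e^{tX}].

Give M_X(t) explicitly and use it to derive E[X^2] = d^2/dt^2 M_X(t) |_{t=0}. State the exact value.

M_X(t) = 3125/(5 - t)^5
M′(t) = 15625/(t^6 - 30*t^5 + 375*t^4 - 2500*t^3 + 9375*t^2 - 18750*t + 15625)
M′′(t) = -93750/(t^7 - 35*t^6 + 525*t^5 - 4375*t^4 + 21875*t^3 - 65625*t^2 + 109375*t - 78125)

E[X^2] = M′′(0) = 6/5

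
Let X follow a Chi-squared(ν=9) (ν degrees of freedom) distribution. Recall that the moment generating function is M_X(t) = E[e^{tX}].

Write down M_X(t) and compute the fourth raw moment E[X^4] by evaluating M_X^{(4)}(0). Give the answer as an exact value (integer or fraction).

M_X(t) = (1 - 2*t)^(-9/2)
dM/dt = -9/(32*t^5*√(1 - 2*t) - 80*t^4*√(1 - 2*t) + 80*t^3*√(1 - 2*t) - 40*t^2*√(1 - 2*t) + 10*t*√(1 - 2*t) - √(1 - 2*t))
d^2M/dt^2 = 99/(64*t^6*√(1 - 2*t) - 192*t^5*√(1 - 2*t) + 240*t^4*√(1 - 2*t) - 160*t^3*√(1 - 2*t) + 60*t^2*√(1 - 2*t) - 12*t*√(1 - 2*t) + √(1 - 2*t))

E[X^4] = d^4M/dt^4 |_{t=0} = 19305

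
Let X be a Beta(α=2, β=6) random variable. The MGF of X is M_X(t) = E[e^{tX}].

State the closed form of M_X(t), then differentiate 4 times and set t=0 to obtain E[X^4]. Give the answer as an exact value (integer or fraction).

M_X(t) = ₁F₁(2; 8; t)
M′(t) = ₁F₁(3; 9; t)/4
M′′(t) = ₁F₁(4; 10; t)/12
M′′′(t) = ₁F₁(5; 11; t)/30
M′′′′(t) = ₁F₁(6; 12; t)/66

E[X^4] = M′′′′(0) = 1/66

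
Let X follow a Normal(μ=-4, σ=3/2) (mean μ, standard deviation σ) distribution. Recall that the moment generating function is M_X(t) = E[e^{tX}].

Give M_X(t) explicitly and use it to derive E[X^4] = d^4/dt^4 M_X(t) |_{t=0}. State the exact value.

E[X^4] = M^(4)(0) = 7795/16

M_X(t) = e^(9*t^2/8 - 4*t)
M^(4)(t) = (6561*t^4*e^(9*t^2/8) - 46656*t^3*e^(9*t^2/8) + 141912*t^2*e^(9*t^2/8) - 209664*t*e^(9*t^2/8) + 124720*e^(9*t^2/8))*e^(-4*t)/256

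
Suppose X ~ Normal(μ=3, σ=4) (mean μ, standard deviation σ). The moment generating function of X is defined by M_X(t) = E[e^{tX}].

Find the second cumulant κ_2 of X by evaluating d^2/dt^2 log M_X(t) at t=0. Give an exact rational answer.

M_X(t) = e^(8*t^2 + 3*t)
K_X(t) = log M_X(t) = 8*t^2 + 3*t
K′(t) = 16*t + 3
K′′(t) = 16

κ_2 = K′′(0) = 16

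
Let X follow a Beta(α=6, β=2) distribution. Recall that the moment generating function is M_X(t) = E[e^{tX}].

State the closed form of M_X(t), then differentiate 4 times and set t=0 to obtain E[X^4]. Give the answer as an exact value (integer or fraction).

E[X^4] = M^(4)(0) = 21/55

M_X(t) = ₁F₁(6; 8; t)
M^(4)(t) = 21*₁F₁(10; 12; t)/55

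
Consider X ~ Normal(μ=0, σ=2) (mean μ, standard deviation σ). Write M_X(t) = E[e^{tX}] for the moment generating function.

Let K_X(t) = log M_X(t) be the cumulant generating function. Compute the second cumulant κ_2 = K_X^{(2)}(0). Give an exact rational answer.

M_X(t) = e^(2*t^2)
K_X(t) = log M_X(t) = 2*t^2
dK/dt = 4*t
d^2K/dt^2 = 4

κ_2 = d^2K/dt^2 |_{t=0} = 4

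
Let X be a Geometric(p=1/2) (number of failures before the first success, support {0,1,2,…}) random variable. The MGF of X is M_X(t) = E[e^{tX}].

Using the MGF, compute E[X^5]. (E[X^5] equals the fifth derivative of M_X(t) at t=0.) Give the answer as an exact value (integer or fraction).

M_X(t) = 1/(2*(1 - e^(t)/2))
dM/dt = e^(t)/(e^(2*t) - 4*e^(t) + 4)
d^2M/dt^2 = (-e^(2*t) - 2*e^(t))/(e^(3*t) - 6*e^(2*t) + 12*e^(t) - 8)
d^3M/dt^3 = (e^(3*t) + 8*e^(2*t) + 4*e^(t))/(e^(4*t) - 8*e^(3*t) + 24*e^(2*t) - 32*e^(t) + 16)
d^4M/dt^4 = (-e^(4*t) - 22*e^(3*t) - 44*e^(2*t) - 8*e^(t))/(e^(5*t) - 10*e^(4*t) + 40*e^(3*t) - 80*e^(2*t) + 80*e^(t) - 32)
d^5M/dt^5 = (e^(5*t) + 52*e^(4*t) + 264*e^(3*t) + 208*e^(2*t) + 16*e^(t))/(e^(6*t) - 12*e^(5*t) + 60*e^(4*t) - 160*e^(3*t) + 240*e^(2*t) - 192*e^(t) + 64)

E[X^5] = d^5M/dt^5 |_{t=0} = 541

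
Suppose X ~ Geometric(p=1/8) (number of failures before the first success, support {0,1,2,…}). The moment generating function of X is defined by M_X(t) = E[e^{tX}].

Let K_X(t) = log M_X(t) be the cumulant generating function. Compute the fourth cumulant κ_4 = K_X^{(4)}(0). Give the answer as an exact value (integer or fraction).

κ_4 = D^4[K](0) = 18872

M_X(t) = 1/(8*(1 - 7*e^(t)/8))
K_X(t) = log M_X(t) = -log(1 - 7*e^(t)/8) - 3*log(2)
D^4[K](t) = (2744*e^(3*t) + 12544*e^(2*t) + 3584*e^(t))/(2401*e^(4*t) - 10976*e^(3*t) + 18816*e^(2*t) - 14336*e^(t) + 4096)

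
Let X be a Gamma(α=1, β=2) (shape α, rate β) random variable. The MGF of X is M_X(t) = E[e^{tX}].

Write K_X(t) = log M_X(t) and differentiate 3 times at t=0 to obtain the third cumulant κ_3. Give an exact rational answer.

κ_3 = K′′′(0) = 1/4

M_X(t) = 2/(2 - t)
K_X(t) = log M_X(t) = -log(2 - t) + log(2)
K′(t) = -1/(t - 2)
K′′(t) = 1/(t^2 - 4*t + 4)
K′′′(t) = -2/(t^3 - 6*t^2 + 12*t - 8)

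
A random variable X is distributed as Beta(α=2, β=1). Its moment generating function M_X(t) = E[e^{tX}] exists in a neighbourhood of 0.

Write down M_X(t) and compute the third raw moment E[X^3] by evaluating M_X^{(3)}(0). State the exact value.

E[X^3] = d^3M/dt^3 |_{t=0} = 2/5

M_X(t) = ₁F₁(2; 3; t)
dM/dt = 2*₁F₁(3; 4; t)/3
d^2M/dt^2 = ₁F₁(4; 5; t)/2
d^3M/dt^3 = 2*₁F₁(5; 6; t)/5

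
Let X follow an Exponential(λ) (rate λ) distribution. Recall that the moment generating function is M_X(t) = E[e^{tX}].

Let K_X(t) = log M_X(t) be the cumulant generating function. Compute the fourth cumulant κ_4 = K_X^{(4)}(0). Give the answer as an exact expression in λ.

κ_4 = K′′′′(0) = 6/λ^4

M_X(t) = λ/(λ - t)
K_X(t) = log M_X(t) = log(λ) - log(λ - t)
K′(t) = -1/(-λ + t)
K′′(t) = 1/(λ^2 - 2*λ*t + t^2)
K′′′(t) = -2/(-λ^3 + 3*λ^2*t - 3*λ*t^2 + t^3)
K′′′′(t) = 6/(λ^4 - 4*λ^3*t + 6*λ^2*t^2 - 4*λ*t^3 + t^4)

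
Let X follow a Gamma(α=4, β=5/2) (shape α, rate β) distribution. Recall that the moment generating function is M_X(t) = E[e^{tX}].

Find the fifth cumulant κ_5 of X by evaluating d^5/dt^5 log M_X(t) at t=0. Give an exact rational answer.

κ_5 = d^5K/dt^5 |_{t=0} = 3072/3125

M_X(t) = 625/(16*(5/2 - t)^4)
K_X(t) = log M_X(t) = -4*log(5/2 - t) - 4*log(2) + 4*log(5)
dK/dt = -8/(2*t - 5)
d^2K/dt^2 = 16/(4*t^2 - 20*t + 25)
d^3K/dt^3 = -64/(8*t^3 - 60*t^2 + 150*t - 125)
d^4K/dt^4 = 384/(16*t^4 - 160*t^3 + 600*t^2 - 1000*t + 625)
d^5K/dt^5 = -3072/(32*t^5 - 400*t^4 + 2000*t^3 - 5000*t^2 + 6250*t - 3125)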